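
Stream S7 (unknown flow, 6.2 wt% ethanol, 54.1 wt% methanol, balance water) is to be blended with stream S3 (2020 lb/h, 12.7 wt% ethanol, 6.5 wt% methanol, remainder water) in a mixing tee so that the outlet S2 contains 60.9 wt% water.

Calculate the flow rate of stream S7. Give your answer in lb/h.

Let S7 be the unknown flow. Total out = 2020 + S7.
water balance: 1632.2 + 0.397·S7 = 0.609·(2020 + S7)
(0.397 − 0.609)·S7 = 0.609×2020 − 1632.2 = -401.98
S7 = -401.98 / -0.212 = 1896.1 lb/h

1896 lb/h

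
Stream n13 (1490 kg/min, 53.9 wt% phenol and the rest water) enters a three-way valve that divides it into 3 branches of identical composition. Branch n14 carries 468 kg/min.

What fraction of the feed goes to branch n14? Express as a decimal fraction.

0.314

Fraction to n14 = 468/1490 = 0.3141.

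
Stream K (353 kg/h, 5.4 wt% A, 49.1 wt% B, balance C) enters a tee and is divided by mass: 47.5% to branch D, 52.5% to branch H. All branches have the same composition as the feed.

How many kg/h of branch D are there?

Branch D flow = 0.475×353 = 167.67 kg/h.

167.7 kg/h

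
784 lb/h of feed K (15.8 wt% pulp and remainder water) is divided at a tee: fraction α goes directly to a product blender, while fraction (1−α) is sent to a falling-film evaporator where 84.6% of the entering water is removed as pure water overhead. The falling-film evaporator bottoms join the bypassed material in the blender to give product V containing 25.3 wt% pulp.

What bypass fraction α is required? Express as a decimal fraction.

All 784×0.158 = 123.87 lb/h of pulp reaches V, so V = 123.87/0.253 = 489.61 lb/h and vapour = 294.39 lb/h.
The evaporator receives (1−α)·784 of feed at 0.842 water and removes 0.846 of that water:
0.846×0.842×(1−α)×784 = 294.39
(1−α) = 294.39/558.47 = 0.5271;  α = 0.4729.

0.473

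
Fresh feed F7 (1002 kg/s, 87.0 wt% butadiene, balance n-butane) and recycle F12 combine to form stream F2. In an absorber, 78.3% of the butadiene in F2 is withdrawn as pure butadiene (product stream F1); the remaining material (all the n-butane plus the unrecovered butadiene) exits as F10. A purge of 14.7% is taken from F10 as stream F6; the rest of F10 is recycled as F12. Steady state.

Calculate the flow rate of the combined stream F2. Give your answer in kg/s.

1956 kg/s

n-butane enters only via F7 and leaves only via the purge: 1002×0.130 = 0.147×(n-butane in F10), and the absorber passes all n-butane, so n-butane in F2 = n-butane in F10 = 886.12 kg/s.
butadiene in F2: m_A = 1002×0.870 + (1−0.147)·(1−0.783)·m_A, so m_A = 871.74/0.8149 = 1069.8 kg/s.
F2 = 1069.8 + 886.12 = 1955.9 kg/s.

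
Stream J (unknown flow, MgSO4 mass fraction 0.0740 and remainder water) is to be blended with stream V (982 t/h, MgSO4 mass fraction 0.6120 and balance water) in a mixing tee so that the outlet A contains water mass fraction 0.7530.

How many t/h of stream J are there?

2072 t/h

Let J be the unknown flow. Total out = 982 + J.
water balance: 381.02 + 0.926·J = 0.753·(982 + J)
(0.926 − 0.753)·J = 0.753×982 − 381.02 = 358.43
J = 358.43 / 0.173 = 2071.8 t/h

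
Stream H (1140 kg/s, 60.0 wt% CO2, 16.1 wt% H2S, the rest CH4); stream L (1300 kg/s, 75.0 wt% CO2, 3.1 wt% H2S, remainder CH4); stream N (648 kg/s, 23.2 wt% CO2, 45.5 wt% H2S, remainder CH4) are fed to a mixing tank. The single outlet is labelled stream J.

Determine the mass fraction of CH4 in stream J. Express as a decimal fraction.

0.246

Total flow out = 1140 + 1300 + 648 = 3088 kg/s.
CH4 in = 1140×0.239 + 1300×0.219 + 648×0.313 = 759.98 kg/s.
CH4 mass fraction in J = 759.98/3088 = 0.246.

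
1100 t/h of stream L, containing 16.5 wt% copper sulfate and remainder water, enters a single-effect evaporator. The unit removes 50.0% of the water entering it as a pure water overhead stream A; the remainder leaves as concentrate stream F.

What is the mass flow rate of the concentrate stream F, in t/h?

640.8 t/h

water entering = 1100×0.835 = 918.5 t/h; overhead removed = 0.500×918.5 = 459.25 t/h.
Concentrate = 1100 − 459.25 = 640.75 t/h.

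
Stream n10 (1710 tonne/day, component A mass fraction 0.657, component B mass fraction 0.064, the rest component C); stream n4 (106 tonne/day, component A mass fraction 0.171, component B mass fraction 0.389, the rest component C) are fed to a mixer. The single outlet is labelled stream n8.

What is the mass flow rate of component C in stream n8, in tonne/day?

523.7 tonne/day

component C out = component C in = 1710×0.279 + 106×0.440 = 523.73 tonne/day.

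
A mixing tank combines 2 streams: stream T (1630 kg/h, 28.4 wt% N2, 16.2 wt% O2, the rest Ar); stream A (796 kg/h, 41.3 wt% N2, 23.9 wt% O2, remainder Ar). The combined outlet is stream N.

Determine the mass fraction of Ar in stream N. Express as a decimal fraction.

Total flow out = 1630 + 796 = 2426 kg/h.
Ar in = 1630×0.554 + 796×0.348 = 1180 kg/h.
Ar mass fraction in N = 1180/2426 = 0.486.

0.486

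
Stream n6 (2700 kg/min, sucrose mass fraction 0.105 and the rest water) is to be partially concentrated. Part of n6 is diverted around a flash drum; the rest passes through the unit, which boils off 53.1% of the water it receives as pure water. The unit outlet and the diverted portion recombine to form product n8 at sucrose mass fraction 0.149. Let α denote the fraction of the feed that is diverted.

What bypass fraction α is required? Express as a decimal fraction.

0.379

All 2700×0.105 = 283.5 kg/min of sucrose reaches n8, so n8 = 283.5/0.149 = 1902.7 kg/min and vapour = 797.32 kg/min.
The evaporator receives (1−α)·2700 of feed at 0.895 water and removes 0.531 of that water:
0.531×0.895×(1−α)×2700 = 797.32
(1−α) = 797.32/1283.2 = 0.6214;  α = 0.3786.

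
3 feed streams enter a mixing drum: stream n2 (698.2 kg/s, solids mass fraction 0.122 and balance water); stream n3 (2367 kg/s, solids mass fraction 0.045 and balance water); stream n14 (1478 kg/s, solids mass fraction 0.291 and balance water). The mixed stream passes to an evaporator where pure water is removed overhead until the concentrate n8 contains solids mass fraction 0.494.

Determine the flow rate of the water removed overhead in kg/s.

3285 kg/s

solids entering = 698.2×0.122 + 2367×0.045 + 1478×0.291 = 621.79 kg/s.
All solids reports to n8, so n8 = 621.79/0.494 = 1258.7 kg/s.
Total feed = 4543.2 kg/s; overhead = 4543.2 − 1258.7 = 3284.5 kg/s.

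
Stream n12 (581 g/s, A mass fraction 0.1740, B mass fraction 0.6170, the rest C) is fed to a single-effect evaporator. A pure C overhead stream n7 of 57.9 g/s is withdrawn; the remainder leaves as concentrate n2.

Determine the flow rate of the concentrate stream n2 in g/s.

Concentrate = 581 − 57.9 = 523.1 g/s.

523.1 g/s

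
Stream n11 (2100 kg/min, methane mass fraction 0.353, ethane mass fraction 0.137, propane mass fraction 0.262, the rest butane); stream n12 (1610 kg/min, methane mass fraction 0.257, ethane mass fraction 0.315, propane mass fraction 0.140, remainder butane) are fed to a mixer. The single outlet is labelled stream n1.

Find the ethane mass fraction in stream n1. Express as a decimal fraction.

0.214

Total flow out = 2100 + 1610 = 3710 kg/min.
ethane in = 2100×0.137 + 1610×0.315 = 794.85 kg/min.
ethane mass fraction in n1 = 794.85/3710 = 0.214.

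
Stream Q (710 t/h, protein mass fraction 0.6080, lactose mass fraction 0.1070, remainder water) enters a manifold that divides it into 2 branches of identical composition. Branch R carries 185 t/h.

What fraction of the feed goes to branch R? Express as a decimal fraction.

Fraction to R = 185/710 = 0.2606.

0.261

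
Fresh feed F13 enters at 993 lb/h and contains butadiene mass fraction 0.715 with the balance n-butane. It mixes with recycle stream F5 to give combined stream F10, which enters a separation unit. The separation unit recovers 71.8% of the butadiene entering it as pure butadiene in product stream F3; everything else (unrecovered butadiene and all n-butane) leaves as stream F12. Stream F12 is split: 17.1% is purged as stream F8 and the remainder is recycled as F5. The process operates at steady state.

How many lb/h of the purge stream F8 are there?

n-butane enters only via F13 and leaves only via the purge: 993×0.285 = 0.171×(n-butane in F12), and the separation unit passes all n-butane, so n-butane in F10 = n-butane in F12 = 1655 lb/h.
butadiene in F10: m_A = 993×0.715 + (1−0.171)·(1−0.718)·m_A, so m_A = 710/0.7662 = 926.62 lb/h.
F12 = (1−0.718)×926.62 + 1655 = 1916.3 lb/h.
Purge F8 = 0.171×1916.3 = 327.69 lb/h.

327.7 lb/h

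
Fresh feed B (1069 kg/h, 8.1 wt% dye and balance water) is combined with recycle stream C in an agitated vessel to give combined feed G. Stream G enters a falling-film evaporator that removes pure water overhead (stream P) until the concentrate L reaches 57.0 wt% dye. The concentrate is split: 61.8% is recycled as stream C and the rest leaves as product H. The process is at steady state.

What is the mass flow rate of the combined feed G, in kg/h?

Overall dye balance (none leaves overhead): dye in fresh feed = dye in product, i.e. 1069×0.081 = (1−0.618)·L·0.570.
L = 86.589/(0.570×0.382) = 397.67 kg/h.
Recycle C = 0.618×397.67 = 245.76 kg/h.
Combined feed G = 1069 + 245.76 = 1314.8 kg/h.

1315 kg/h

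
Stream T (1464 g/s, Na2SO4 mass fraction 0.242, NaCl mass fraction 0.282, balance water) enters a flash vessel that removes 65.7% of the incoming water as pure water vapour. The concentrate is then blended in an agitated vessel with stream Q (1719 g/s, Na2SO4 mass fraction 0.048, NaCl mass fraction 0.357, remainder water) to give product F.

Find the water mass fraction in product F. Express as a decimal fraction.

0.463

Vapour removed = 0.657×0.476×1464 = 457.84 g/s; concentrate = 1006.2 g/s.
water reaching the mixer = 239.02 (from concentrate) + 1719×0.595 = 1261.8 g/s.
Product flow = 1006.2 + 1719 = 2725.2 g/s; water fraction = 0.463.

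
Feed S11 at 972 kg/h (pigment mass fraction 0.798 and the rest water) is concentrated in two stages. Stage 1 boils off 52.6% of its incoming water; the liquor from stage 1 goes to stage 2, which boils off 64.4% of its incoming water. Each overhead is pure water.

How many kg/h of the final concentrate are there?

water in feed = 972×0.202 = 196.34 kg/h.
After stage 1: water left = (1−0.526)×196.34 = 93.067; stream total = 868.72 kg/h.
After stage 2: water left = (1−0.644)×93.067 = 33.132; final concentrate = 808.79 kg/h.

808.8 kg/h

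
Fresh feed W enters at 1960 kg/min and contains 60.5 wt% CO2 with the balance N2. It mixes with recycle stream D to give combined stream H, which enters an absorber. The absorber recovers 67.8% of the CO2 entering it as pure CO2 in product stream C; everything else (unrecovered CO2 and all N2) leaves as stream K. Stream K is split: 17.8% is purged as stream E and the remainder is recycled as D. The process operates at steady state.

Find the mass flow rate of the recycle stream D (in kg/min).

4002 kg/min

N2 enters only via W and leaves only via the purge: 1960×0.395 = 0.178×(N2 in K), and the absorber passes all N2, so N2 in H = N2 in K = 4349.4 kg/min.
CO2 in H: m_A = 1960×0.605 + (1−0.178)·(1−0.678)·m_A, so m_A = 1185.8/0.7353 = 1612.6 kg/min.
K = (1−0.678)×1612.6 + 4349.4 = 4868.7 kg/min.
Recycle D = (1−0.178)×4868.7 = 4002.1 kg/min.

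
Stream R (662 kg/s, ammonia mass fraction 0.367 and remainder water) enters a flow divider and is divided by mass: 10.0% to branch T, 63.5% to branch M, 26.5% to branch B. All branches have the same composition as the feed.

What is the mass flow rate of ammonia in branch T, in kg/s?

24.3 kg/s

Branch T total = 0.100×662 = 66.2 kg/s.
ammonia in T = 0.367×66.2 = 24.295 kg/s.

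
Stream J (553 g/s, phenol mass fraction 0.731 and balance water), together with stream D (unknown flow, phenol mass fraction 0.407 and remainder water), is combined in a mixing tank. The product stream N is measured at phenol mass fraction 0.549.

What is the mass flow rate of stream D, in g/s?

Let D be the unknown flow. Total out = 553 + D.
phenol balance: 404.24 + 0.407·D = 0.549·(553 + D)
(0.407 − 0.549)·D = 0.549×553 − 404.24 = -100.65
D = -100.65 / -0.142 = 708.77 g/s

708.8 g/s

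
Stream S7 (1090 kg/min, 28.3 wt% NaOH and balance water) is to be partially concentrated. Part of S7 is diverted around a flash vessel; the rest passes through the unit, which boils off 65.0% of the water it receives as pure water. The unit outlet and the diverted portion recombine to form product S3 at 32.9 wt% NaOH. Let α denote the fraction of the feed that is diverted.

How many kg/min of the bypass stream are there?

763 kg/min

All 1090×0.283 = 308.47 kg/min of NaOH reaches S3, so S3 = 308.47/0.329 = 937.6 kg/min and vapour = 152.4 kg/min.
The evaporator receives (1−α)·1090 of feed at 0.717 water and removes 0.650 of that water:
0.650×0.717×(1−α)×1090 = 152.4
(1−α) = 152.4/507.99 = 0.3000;  α = 0.7000.
Bypass flow = 0.7000×1090 = 762.99 kg/min.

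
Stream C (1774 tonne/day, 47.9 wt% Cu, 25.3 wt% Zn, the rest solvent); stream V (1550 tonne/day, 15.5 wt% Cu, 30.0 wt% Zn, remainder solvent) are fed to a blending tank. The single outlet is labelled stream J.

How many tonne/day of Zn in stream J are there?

Zn out = Zn in = 1774×0.253 + 1550×0.300 = 913.82 tonne/day.

913.8 tonne/day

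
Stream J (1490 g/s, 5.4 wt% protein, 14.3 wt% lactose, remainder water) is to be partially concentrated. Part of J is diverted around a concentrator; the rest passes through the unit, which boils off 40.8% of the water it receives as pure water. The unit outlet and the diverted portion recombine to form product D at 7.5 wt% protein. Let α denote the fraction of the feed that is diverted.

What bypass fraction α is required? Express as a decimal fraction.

0.145

All 1490×0.054 = 80.46 g/s of protein reaches D, so D = 80.46/0.075 = 1072.8 g/s and vapour = 417.2 g/s.
The evaporator receives (1−α)·1490 of feed at 0.803 water and removes 0.408 of that water:
0.408×0.803×(1−α)×1490 = 417.2
(1−α) = 417.2/488.16 = 0.8546;  α = 0.1454.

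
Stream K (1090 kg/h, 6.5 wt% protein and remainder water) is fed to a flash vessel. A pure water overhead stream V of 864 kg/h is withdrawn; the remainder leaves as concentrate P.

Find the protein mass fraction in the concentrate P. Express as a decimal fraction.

0.313

protein is not removed: 1090×0.065 = 70.85 kg/h of protein enters P.
Concentrate = 1090 − 864 = 226 kg/h.
Mass fraction = 70.85/226 = 0.313.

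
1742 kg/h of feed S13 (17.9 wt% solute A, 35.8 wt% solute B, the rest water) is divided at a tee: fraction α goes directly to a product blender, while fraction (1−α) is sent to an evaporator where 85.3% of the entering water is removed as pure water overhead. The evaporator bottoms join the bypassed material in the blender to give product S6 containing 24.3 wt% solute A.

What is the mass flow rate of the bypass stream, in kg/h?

All 1742×0.179 = 311.82 kg/h of solute A reaches S6, so S6 = 311.82/0.243 = 1283.2 kg/h and vapour = 458.8 kg/h.
The evaporator receives (1−α)·1742 of feed at 0.463 water and removes 0.853 of that water:
0.853×0.463×(1−α)×1742 = 458.8
(1−α) = 458.8/687.98 = 0.6669;  α = 0.3331.
Bypass flow = 0.3331×1742 = 580.31 kg/h.

580.3 kg/h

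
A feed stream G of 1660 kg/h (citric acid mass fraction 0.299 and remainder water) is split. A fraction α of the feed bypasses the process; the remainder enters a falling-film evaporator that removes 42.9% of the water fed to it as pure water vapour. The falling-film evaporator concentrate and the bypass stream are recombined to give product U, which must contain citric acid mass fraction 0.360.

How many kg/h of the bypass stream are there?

All 1660×0.299 = 496.34 kg/h of citric acid reaches U, so U = 496.34/0.360 = 1378.7 kg/h and vapour = 281.28 kg/h.
The evaporator receives (1−α)·1660 of feed at 0.701 water and removes 0.429 of that water:
0.429×0.701×(1−α)×1660 = 281.28
(1−α) = 281.28/499.21 = 0.5634;  α = 0.4366.
Bypass flow = 0.4366×1660 = 724.68 kg/h.

724.7 kg/h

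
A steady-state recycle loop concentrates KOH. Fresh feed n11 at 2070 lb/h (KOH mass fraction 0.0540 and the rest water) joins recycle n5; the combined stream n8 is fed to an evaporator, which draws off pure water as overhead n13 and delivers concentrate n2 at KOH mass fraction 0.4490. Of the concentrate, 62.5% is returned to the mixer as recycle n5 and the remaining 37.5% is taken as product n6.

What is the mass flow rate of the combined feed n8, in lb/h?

Overall KOH balance (none leaves overhead): KOH in fresh feed = KOH in product, i.e. 2070×0.054 = (1−0.625)·n2·0.449.
n2 = 111.78/(0.449×0.375) = 663.88 lb/h.
Recycle n5 = 0.625×663.88 = 414.92 lb/h.
Combined feed n8 = 2070 + 414.92 = 2484.9 lb/h.

2485 lb/h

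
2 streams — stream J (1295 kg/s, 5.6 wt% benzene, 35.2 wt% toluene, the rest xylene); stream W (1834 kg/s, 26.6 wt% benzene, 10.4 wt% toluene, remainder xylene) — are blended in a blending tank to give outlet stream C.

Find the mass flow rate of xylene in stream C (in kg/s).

1922 kg/s

xylene out = xylene in = 1295×0.592 + 1834×0.630 = 1922.1 kg/s.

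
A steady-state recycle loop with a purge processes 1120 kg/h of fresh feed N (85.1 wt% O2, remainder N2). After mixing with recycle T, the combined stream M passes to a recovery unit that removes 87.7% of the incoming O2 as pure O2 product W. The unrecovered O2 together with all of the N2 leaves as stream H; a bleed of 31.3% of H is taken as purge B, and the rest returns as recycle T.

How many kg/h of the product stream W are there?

913 kg/h

O2 in M: m_A = 1120×0.851 + (1−0.313)·(1−0.877)·m_A, so m_A = 953.12/0.9155 = 1041.1 kg/h.
Product W = 0.877×1041.1 = 913.04 kg/h.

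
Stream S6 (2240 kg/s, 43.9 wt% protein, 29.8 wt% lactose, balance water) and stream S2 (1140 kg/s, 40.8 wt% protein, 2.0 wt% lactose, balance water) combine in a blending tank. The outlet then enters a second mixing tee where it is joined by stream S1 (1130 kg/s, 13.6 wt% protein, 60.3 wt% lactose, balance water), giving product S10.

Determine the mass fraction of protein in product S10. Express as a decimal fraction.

0.3552

Overall, product flow = 4510 kg/s.
protein in = 2240×0.439 + 1140×0.408 + 1130×0.136 = 1602.2 kg/s.
protein fraction in S10 = 0.3552.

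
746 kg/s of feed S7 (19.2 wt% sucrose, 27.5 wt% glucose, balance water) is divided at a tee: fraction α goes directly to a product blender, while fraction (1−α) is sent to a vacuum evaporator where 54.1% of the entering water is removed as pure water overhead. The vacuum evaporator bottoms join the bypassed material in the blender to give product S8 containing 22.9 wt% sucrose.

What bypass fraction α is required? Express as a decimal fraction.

All 746×0.192 = 143.23 kg/s of sucrose reaches S8, so S8 = 143.23/0.229 = 625.47 kg/s and vapour = 120.53 kg/s.
The evaporator receives (1−α)·746 of feed at 0.533 water and removes 0.541 of that water:
0.541×0.533×(1−α)×746 = 120.53
(1−α) = 120.53/215.11 = 0.5603;  α = 0.4397.

0.440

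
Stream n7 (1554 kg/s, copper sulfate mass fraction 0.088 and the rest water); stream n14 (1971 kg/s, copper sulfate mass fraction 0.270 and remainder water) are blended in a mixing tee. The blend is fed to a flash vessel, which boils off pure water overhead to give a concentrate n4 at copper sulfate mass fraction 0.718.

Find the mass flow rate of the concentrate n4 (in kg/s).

copper sulfate entering = 1554×0.088 + 1971×0.270 = 668.92 kg/s.
All copper sulfate reports to n4, so n4 = 668.92/0.718 = 931.65 kg/s.

931.6 kg/s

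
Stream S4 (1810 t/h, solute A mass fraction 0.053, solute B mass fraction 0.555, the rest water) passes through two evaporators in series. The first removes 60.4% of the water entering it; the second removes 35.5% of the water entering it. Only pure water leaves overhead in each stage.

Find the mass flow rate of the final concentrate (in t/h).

1282 t/h

water in feed = 1810×0.392 = 709.52 t/h.
After stage 1: water left = (1−0.604)×709.52 = 280.97; stream total = 1381.4 t/h.
After stage 2: water left = (1−0.355)×280.97 = 181.23; final concentrate = 1281.7 t/h.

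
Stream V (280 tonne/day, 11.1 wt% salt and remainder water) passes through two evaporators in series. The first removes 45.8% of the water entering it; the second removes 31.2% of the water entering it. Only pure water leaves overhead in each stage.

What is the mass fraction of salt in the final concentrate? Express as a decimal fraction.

water in feed = 280×0.889 = 248.92 tonne/day.
After stage 1: water left = (1−0.458)×248.92 = 134.91; stream total = 165.99 tonne/day.
After stage 2: water left = (1−0.312)×134.91 = 92.821; final concentrate = 123.9 tonne/day.
salt fraction = 31.08/123.9 = 0.251.

0.251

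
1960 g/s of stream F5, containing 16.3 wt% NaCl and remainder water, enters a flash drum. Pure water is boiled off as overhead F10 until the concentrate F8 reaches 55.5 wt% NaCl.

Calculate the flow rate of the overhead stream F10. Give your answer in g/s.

NaCl is conserved: 1960×0.163 = 319.48 g/s all reports to the concentrate.
Concentrate = 319.48/(target fraction) = 575.64 g/s.
Overhead = 1960 − 575.64 = 1384.4 g/s.

1384 g/s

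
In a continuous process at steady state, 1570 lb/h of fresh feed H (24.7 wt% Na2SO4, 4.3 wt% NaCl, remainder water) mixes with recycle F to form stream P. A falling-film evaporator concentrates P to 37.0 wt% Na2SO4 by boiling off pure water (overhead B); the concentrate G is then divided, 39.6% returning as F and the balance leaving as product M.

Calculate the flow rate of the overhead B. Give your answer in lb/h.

521.9 lb/h

Overall Na2SO4 balance (none leaves overhead): Na2SO4 in fresh feed = Na2SO4 in product, i.e. 1570×0.247 = (1−0.396)·G·0.370.
G = 387.79/(0.370×0.604) = 1735.2 lb/h.
Recycle F = 0.396×1735.2 = 687.15 lb/h.
Combined feed P = 1570 + 687.15 = 2257.2 lb/h.
Overhead B = P − G = 2257.2 − 1735.2 = 521.92 lb/h.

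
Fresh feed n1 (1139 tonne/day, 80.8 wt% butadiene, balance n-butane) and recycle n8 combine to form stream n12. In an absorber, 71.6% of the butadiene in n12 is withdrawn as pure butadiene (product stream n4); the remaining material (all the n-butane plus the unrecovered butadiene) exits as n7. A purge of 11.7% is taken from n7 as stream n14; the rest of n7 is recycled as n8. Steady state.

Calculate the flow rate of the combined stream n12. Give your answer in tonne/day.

3097 tonne/day

n-butane enters only via n1 and leaves only via the purge: 1139×0.192 = 0.117×(n-butane in n7), and the absorber passes all n-butane, so n-butane in n12 = n-butane in n7 = 1869.1 tonne/day.
butadiene in n12: m_A = 1139×0.808 + (1−0.117)·(1−0.716)·m_A, so m_A = 920.31/0.7492 = 1228.3 tonne/day.
n12 = 1228.3 + 1869.1 = 3097.5 tonne/day.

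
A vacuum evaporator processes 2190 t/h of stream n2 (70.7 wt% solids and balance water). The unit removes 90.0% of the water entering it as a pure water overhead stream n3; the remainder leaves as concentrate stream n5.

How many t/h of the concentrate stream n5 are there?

water entering = 2190×0.293 = 641.67 t/h; overhead removed = 0.900×641.67 = 577.5 t/h.
Concentrate = 2190 − 577.5 = 1612.5 t/h.

1612 t/h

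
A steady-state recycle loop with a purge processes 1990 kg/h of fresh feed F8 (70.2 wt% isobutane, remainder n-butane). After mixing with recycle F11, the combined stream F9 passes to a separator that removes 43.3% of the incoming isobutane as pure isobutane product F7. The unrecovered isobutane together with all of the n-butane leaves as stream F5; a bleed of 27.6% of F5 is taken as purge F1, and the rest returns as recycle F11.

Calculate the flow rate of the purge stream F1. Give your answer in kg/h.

n-butane enters only via F8 and leaves only via the purge: 1990×0.298 = 0.276×(n-butane in F5), and the separator passes all n-butane, so n-butane in F9 = n-butane in F5 = 2148.6 kg/h.
isobutane in F9: m_A = 1990×0.702 + (1−0.276)·(1−0.433)·m_A, so m_A = 1397/0.5895 = 2369.8 kg/h.
F5 = (1−0.433)×2369.8 + 2148.6 = 3492.3 kg/h.
Purge F1 = 0.276×3492.3 = 963.88 kg/h.

963.9 kg/h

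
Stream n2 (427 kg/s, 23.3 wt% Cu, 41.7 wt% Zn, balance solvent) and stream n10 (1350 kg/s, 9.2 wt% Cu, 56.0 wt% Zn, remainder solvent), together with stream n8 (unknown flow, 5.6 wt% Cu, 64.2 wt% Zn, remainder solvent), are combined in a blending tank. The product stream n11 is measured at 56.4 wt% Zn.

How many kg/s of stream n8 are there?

874 kg/s

Let n8 be the unknown flow. Total out = 1777 + n8.
Zn balance: 934.06 + 0.642·n8 = 0.564·(1777 + n8)
(0.642 − 0.564)·n8 = 0.564×1777 − 934.06 = 68.169
n8 = 68.169 / 0.078 = 873.96 kg/s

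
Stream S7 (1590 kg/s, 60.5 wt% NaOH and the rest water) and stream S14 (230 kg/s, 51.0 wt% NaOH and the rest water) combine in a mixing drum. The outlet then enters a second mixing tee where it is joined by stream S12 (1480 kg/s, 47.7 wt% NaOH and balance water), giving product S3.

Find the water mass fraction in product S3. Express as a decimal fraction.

0.4590

Overall, product flow = 3300 kg/s.
water in = 1590×0.395 + 230×0.490 + 1480×0.523 = 1514.8 kg/s.
water fraction in S3 = 0.4590.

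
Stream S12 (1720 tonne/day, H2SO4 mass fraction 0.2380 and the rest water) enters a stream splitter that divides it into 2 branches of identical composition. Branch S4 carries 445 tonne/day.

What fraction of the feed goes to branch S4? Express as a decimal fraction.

0.259

Fraction to S4 = 445/1720 = 0.2587.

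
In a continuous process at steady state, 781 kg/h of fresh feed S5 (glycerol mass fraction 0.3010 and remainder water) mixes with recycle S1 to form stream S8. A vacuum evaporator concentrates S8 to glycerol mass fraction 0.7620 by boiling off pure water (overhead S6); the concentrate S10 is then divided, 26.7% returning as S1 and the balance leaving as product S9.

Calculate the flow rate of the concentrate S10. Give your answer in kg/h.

Overall glycerol balance (none leaves overhead): glycerol in fresh feed = glycerol in product, i.e. 781×0.301 = (1−0.267)·S10·0.762.
S10 = 235.08/(0.762×0.733) = 420.88 kg/h.

420.9 kg/h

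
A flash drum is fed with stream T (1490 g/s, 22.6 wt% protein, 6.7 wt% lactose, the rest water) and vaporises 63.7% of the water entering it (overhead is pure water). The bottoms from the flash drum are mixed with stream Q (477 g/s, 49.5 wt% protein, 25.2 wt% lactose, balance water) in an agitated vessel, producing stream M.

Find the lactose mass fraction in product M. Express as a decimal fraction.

Vapour removed = 0.637×0.707×1490 = 671.03 g/s; concentrate = 818.97 g/s.
lactose reaching the mixer = 99.83 (from concentrate) + 477×0.252 = 220.03 g/s.
Product flow = 818.97 + 477 = 1296 g/s; lactose fraction = 0.170.

0.170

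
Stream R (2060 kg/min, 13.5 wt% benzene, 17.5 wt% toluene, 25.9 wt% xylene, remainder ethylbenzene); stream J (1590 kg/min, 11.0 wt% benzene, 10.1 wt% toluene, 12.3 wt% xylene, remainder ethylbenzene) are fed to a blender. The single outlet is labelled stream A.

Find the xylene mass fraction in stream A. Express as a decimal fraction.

0.1998

Total flow out = 2060 + 1590 = 3650 kg/min.
xylene in = 2060×0.259 + 1590×0.123 = 729.11 kg/min.
xylene mass fraction in A = 729.11/3650 = 0.1998.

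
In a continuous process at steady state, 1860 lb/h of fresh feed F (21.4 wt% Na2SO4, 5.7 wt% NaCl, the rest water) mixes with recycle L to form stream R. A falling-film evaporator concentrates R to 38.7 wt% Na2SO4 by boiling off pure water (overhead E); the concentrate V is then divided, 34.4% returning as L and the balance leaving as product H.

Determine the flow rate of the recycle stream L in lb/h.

539.3 lb/h

Overall Na2SO4 balance (none leaves overhead): Na2SO4 in fresh feed = Na2SO4 in product, i.e. 1860×0.214 = (1−0.344)·V·0.387.
V = 398.04/(0.387×0.656) = 1567.9 lb/h.
Recycle L = 0.344×1567.9 = 539.35 lb/h.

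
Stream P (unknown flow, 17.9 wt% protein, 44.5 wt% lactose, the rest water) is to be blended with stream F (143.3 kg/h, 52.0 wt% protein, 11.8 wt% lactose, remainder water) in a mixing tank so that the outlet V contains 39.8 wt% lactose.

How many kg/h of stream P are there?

853.7 kg/h

Let P be the unknown flow. Total out = 143.3 + P.
lactose balance: 16.909 + 0.445·P = 0.398·(143.3 + P)
(0.445 − 0.398)·P = 0.398×143.3 − 16.909 = 40.124
P = 40.124 / 0.047 = 853.7 kg/h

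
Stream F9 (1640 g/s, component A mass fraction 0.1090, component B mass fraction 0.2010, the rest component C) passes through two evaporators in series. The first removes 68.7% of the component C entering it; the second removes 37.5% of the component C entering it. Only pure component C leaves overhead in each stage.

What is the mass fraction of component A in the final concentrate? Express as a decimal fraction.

0.2450

component C in feed = 1640×0.690 = 1131.6 g/s.
After stage 1: component C left = (1−0.687)×1131.6 = 354.19; stream total = 862.59 g/s.
After stage 2: component C left = (1−0.375)×354.19 = 221.37; final concentrate = 729.77 g/s.
component A fraction = 178.76/729.77 = 0.2450.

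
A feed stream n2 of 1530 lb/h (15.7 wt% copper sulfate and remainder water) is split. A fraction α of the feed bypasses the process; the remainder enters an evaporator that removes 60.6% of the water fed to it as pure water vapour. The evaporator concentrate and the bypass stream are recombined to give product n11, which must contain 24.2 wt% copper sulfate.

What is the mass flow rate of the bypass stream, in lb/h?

All 1530×0.157 = 240.21 lb/h of copper sulfate reaches n11, so n11 = 240.21/0.242 = 992.6 lb/h and vapour = 537.4 lb/h.
The evaporator receives (1−α)·1530 of feed at 0.843 water and removes 0.606 of that water:
0.606×0.843×(1−α)×1530 = 537.4
(1−α) = 537.4/781.61 = 0.6875;  α = 0.3125.
Bypass flow = 0.3125×1530 = 478.05 lb/h.

478.1 lb/h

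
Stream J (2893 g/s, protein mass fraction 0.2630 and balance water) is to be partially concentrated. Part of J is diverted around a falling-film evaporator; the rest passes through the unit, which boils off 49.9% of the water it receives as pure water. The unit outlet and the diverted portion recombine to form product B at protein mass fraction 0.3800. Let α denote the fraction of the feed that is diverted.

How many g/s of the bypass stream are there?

All 2893×0.263 = 760.86 g/s of protein reaches B, so B = 760.86/0.380 = 2002.3 g/s and vapour = 890.74 g/s.
The evaporator receives (1−α)·2893 of feed at 0.737 water and removes 0.499 of that water:
0.499×0.737×(1−α)×2893 = 890.74
(1−α) = 890.74/1063.9 = 0.8372;  α = 0.1628.
Bypass flow = 0.1628×2893 = 470.95 g/s.

471 g/s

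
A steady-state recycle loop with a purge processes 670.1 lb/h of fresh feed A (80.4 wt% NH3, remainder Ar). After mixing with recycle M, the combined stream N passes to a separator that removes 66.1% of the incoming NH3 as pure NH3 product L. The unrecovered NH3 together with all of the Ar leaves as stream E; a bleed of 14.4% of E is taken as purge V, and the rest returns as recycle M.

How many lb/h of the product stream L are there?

501.7 lb/h

NH3 in N: m_A = 670.1×0.804 + (1−0.144)·(1−0.661)·m_A, so m_A = 538.76/0.7098 = 759.01 lb/h.
Product L = 0.661×759.01 = 501.71 lb/h.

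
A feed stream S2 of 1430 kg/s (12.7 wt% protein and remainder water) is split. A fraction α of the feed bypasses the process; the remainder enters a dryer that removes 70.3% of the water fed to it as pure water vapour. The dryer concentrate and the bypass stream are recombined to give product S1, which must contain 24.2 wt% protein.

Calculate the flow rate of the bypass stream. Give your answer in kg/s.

All 1430×0.127 = 181.61 kg/s of protein reaches S1, so S1 = 181.61/0.242 = 750.45 kg/s and vapour = 679.55 kg/s.
The evaporator receives (1−α)·1430 of feed at 0.873 water and removes 0.703 of that water:
0.703×0.873×(1−α)×1430 = 679.55
(1−α) = 679.55/877.62 = 0.7743;  α = 0.2257.
Bypass flow = 0.2257×1430 = 322.74 kg/s.

322.7 kg/s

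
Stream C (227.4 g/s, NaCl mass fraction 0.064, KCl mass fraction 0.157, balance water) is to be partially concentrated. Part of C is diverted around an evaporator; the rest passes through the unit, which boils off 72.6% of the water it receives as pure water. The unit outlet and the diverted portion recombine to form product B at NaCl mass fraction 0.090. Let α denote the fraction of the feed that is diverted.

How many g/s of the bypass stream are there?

111.2 g/s

All 227.4×0.064 = 14.554 g/s of NaCl reaches B, so B = 14.554/0.090 = 161.71 g/s and vapour = 65.693 g/s.
The evaporator receives (1−α)·227.4 of feed at 0.779 water and removes 0.726 of that water:
0.726×0.779×(1−α)×227.4 = 65.693
(1−α) = 65.693/128.61 = 0.5108;  α = 0.4892.
Bypass flow = 0.4892×227.4 = 111.24 g/s.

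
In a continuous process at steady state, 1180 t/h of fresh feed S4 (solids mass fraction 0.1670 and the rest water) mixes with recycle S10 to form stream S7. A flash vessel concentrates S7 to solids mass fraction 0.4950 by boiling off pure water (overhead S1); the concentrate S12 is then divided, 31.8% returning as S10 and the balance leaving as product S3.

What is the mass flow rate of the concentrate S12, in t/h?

583.7 t/h

Overall solids balance (none leaves overhead): solids in fresh feed = solids in product, i.e. 1180×0.167 = (1−0.318)·S12·0.495.
S12 = 197.06/(0.495×0.682) = 583.73 t/h.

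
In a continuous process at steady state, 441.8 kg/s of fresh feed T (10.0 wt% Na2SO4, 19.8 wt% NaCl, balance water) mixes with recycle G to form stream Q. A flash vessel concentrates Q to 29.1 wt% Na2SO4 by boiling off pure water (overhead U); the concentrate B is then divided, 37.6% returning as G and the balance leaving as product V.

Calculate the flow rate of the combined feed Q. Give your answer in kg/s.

533.3 kg/s

Overall Na2SO4 balance (none leaves overhead): Na2SO4 in fresh feed = Na2SO4 in product, i.e. 441.8×0.100 = (1−0.376)·B·0.291.
B = 44.18/(0.291×0.624) = 243.3 kg/s.
Recycle G = 0.376×243.3 = 91.482 kg/s.
Combined feed Q = 441.8 + 91.482 = 533.28 kg/s.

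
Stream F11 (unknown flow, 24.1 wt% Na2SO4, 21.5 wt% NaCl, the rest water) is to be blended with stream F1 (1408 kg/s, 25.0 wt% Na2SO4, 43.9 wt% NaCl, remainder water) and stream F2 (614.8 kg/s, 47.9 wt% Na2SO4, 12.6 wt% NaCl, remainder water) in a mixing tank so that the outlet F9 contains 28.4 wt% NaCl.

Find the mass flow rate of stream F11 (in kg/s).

Let F11 be the unknown flow. Total out = 2022.8 + F11.
NaCl balance: 695.58 + 0.215·F11 = 0.284·(2022.8 + F11)
(0.215 − 0.284)·F11 = 0.284×2022.8 − 695.58 = -121.1
F11 = -121.1 / -0.069 = 1755.1 kg/s

1755 kg/s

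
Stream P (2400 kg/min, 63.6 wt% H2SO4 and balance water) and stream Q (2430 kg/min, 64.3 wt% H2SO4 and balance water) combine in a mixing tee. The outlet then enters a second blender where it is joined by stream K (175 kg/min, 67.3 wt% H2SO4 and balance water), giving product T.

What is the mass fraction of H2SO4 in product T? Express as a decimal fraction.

Overall, product flow = 5005 kg/min.
H2SO4 in = 2400×0.636 + 2430×0.643 + 175×0.673 = 3206.7 kg/min.
H2SO4 fraction in T = 0.641.

0.641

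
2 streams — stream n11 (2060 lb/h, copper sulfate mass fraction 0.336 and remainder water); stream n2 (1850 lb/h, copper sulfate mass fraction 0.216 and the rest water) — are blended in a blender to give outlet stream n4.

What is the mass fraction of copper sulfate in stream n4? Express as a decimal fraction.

Total flow out = 2060 + 1850 = 3910 lb/h.
copper sulfate in = 2060×0.336 + 1850×0.216 = 1091.8 lb/h.
copper sulfate mass fraction in n4 = 1091.8/3910 = 0.279.

0.279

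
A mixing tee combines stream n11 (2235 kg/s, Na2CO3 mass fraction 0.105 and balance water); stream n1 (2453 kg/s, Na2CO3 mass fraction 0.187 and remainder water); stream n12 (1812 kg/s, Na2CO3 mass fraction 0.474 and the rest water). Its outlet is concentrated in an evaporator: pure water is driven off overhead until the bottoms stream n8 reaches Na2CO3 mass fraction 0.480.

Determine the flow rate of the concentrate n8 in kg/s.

3234 kg/s

Na2CO3 entering = 2235×0.105 + 2453×0.187 + 1812×0.474 = 1552.3 kg/s.
All Na2CO3 reports to n8, so n8 = 1552.3/0.480 = 3233.9 kg/s.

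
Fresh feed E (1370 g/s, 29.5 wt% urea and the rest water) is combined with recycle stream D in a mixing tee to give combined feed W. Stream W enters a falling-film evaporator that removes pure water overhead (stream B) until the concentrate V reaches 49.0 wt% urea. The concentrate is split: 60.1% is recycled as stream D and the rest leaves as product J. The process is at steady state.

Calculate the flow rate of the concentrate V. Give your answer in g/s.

Overall urea balance (none leaves overhead): urea in fresh feed = urea in product, i.e. 1370×0.295 = (1−0.601)·V·0.490.
V = 404.15/(0.490×0.399) = 2067.2 g/s.

2067 g/s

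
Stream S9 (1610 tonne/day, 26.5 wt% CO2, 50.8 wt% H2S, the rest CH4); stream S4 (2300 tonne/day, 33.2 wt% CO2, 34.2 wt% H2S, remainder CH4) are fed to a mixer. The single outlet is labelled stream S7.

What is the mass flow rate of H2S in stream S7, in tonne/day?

1604 tonne/day

H2S out = H2S in = 1610×0.508 + 2300×0.342 = 1604.5 tonne/day.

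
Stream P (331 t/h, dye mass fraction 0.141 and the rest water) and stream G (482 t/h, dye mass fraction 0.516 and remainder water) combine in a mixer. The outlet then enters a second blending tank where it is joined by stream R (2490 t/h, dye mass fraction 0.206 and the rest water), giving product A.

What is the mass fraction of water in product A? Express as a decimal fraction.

Overall, product flow = 3303 t/h.
water in = 331×0.859 + 482×0.484 + 2490×0.794 = 2494.7 t/h.
water fraction in A = 0.755.

0.755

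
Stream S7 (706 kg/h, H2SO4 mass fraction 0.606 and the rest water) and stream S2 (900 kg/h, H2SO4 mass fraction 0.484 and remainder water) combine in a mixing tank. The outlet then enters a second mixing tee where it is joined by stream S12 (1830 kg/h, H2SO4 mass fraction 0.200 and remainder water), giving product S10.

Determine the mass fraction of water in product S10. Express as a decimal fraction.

Overall, product flow = 3436 kg/h.
water in = 706×0.394 + 900×0.516 + 1830×0.800 = 2206.6 kg/h.
water fraction in S10 = 0.642.

0.642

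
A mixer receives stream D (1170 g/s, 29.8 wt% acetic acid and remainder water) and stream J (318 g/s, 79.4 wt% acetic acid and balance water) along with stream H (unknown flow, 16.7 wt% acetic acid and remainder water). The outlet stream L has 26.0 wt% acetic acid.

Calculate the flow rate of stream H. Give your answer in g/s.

2304 g/s

Let H be the unknown flow. Total out = 1488 + H.
acetic acid balance: 601.15 + 0.167·H = 0.260·(1488 + H)
(0.167 − 0.260)·H = 0.260×1488 − 601.15 = -214.27
H = -214.27 / -0.093 = 2304 g/s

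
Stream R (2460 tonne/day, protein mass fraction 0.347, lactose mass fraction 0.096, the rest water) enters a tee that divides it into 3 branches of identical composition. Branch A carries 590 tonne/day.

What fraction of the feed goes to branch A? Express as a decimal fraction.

0.240

Fraction to A = 590/2460 = 0.2398.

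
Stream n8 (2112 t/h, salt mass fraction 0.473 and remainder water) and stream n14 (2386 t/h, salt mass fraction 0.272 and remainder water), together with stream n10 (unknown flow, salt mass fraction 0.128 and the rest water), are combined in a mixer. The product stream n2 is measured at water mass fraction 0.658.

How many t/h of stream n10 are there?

512.4 t/h

Let n10 be the unknown flow. Total out = 4498 + n10.
water balance: 2850 + 0.872·n10 = 0.658·(4498 + n10)
(0.872 − 0.658)·n10 = 0.658×4498 − 2850 = 109.65
n10 = 109.65 / 0.214 = 512.39 t/h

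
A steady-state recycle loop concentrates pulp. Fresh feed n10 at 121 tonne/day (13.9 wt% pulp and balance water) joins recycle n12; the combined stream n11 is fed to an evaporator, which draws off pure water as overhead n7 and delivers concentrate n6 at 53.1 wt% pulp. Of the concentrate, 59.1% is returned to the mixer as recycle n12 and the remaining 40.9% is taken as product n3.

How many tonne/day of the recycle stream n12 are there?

Overall pulp balance (none leaves overhead): pulp in fresh feed = pulp in product, i.e. 121×0.139 = (1−0.591)·n6·0.531.
n6 = 16.819/(0.531×0.409) = 77.443 tonne/day.
Recycle n12 = 0.591×77.443 = 45.769 tonne/day.

45.77 tonne/day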